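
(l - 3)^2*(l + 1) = l^3 - 5*l^2 + 3*l + 9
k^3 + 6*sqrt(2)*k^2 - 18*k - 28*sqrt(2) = (k - 2*sqrt(2))*(k + sqrt(2))*(k + 7*sqrt(2))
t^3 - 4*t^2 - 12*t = t*(t - 6)*(t + 2)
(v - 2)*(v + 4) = v^2 + 2*v - 8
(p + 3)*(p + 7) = p^2 + 10*p + 21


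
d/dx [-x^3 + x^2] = x*(2 - 3*x)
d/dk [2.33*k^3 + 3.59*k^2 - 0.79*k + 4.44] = 6.99*k^2 + 7.18*k - 0.79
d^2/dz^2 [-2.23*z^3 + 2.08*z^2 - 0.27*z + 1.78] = 4.16 - 13.38*z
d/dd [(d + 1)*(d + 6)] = 2*d + 7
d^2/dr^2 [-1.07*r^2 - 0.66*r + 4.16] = -2.14000000000000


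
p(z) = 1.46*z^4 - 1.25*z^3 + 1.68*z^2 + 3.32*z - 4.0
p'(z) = 5.84*z^3 - 3.75*z^2 + 3.36*z + 3.32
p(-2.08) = 34.94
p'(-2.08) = -72.45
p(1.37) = 5.63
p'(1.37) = 15.90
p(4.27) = 428.85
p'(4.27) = 403.96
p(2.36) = 42.05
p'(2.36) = 67.13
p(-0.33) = -4.85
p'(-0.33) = 1.59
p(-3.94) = 437.29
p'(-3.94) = -425.32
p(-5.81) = 1942.21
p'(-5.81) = -1288.14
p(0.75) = -0.63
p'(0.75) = 6.19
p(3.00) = 105.59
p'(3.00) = 137.33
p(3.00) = 105.59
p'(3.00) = 137.33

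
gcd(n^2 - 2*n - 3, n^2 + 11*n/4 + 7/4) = n + 1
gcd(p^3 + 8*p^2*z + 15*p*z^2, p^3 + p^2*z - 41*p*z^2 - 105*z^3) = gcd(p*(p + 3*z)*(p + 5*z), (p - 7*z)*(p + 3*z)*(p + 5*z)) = p^2 + 8*p*z + 15*z^2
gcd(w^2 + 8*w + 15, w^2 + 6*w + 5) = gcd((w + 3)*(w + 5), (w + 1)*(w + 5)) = w + 5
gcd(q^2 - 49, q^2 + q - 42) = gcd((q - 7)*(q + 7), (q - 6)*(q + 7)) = q + 7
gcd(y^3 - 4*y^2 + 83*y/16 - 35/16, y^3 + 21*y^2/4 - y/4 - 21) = y - 7/4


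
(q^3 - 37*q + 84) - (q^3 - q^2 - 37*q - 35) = q^2 + 119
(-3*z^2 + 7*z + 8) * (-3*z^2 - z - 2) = 9*z^4 - 18*z^3 - 25*z^2 - 22*z - 16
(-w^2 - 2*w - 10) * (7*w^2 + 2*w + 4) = -7*w^4 - 16*w^3 - 78*w^2 - 28*w - 40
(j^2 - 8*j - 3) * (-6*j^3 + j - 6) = -6*j^5 + 48*j^4 + 19*j^3 - 14*j^2 + 45*j + 18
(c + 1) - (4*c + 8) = -3*c - 7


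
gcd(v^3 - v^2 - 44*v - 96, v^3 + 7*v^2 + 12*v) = v^2 + 7*v + 12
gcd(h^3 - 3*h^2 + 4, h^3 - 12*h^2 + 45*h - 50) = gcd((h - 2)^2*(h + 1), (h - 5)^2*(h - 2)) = h - 2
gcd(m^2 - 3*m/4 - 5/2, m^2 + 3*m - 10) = m - 2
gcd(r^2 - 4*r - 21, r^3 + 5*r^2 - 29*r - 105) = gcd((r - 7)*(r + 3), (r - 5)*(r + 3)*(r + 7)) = r + 3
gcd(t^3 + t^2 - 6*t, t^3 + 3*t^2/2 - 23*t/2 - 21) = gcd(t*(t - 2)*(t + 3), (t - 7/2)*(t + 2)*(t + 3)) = t + 3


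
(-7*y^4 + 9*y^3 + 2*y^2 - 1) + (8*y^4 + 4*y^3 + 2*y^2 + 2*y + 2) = y^4 + 13*y^3 + 4*y^2 + 2*y + 1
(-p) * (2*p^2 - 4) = -2*p^3 + 4*p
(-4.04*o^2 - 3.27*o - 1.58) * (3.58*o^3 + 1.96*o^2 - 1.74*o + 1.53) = -14.4632*o^5 - 19.625*o^4 - 5.036*o^3 - 3.5882*o^2 - 2.2539*o - 2.4174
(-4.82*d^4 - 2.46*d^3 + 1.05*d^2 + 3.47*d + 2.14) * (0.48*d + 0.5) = -2.3136*d^5 - 3.5908*d^4 - 0.726*d^3 + 2.1906*d^2 + 2.7622*d + 1.07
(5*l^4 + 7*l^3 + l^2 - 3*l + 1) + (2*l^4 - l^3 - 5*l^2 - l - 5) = 7*l^4 + 6*l^3 - 4*l^2 - 4*l - 4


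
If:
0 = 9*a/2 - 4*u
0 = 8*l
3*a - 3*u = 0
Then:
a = 0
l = 0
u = 0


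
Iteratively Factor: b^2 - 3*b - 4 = (b - 4)*(b + 1)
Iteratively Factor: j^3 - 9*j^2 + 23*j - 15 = (j - 3)*(j^2 - 6*j + 5) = (j - 5)*(j - 3)*(j - 1)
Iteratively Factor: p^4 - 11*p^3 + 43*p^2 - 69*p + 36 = (p - 3)*(p^3 - 8*p^2 + 19*p - 12) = (p - 4)*(p - 3)*(p^2 - 4*p + 3) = (p - 4)*(p - 3)^2*(p - 1)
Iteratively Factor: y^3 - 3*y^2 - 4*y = (y - 4)*(y^2 + y) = (y - 4)*(y + 1)*(y)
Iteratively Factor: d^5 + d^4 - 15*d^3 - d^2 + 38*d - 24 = (d + 2)*(d^4 - d^3 - 13*d^2 + 25*d - 12) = (d - 1)*(d + 2)*(d^3 - 13*d + 12) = (d - 1)^2*(d + 2)*(d^2 + d - 12) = (d - 3)*(d - 1)^2*(d + 2)*(d + 4)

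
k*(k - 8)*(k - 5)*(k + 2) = k^4 - 11*k^3 + 14*k^2 + 80*k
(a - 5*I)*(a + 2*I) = a^2 - 3*I*a + 10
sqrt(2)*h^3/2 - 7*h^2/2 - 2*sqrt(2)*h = h*(h - 4*sqrt(2))*(sqrt(2)*h/2 + 1/2)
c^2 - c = c*(c - 1)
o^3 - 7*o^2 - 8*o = o*(o - 8)*(o + 1)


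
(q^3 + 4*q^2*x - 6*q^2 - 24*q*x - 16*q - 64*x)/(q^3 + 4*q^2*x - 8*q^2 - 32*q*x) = (q + 2)/q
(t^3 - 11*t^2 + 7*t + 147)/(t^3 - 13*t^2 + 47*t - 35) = (t^2 - 4*t - 21)/(t^2 - 6*t + 5)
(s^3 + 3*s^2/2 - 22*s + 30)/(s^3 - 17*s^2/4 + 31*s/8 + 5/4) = 4*(s + 6)/(4*s + 1)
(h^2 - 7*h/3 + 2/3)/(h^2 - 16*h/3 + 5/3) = (h - 2)/(h - 5)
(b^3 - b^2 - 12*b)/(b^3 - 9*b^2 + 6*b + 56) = b*(b + 3)/(b^2 - 5*b - 14)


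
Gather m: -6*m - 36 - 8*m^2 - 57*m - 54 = -8*m^2 - 63*m - 90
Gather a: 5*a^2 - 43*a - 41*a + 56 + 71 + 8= 5*a^2 - 84*a + 135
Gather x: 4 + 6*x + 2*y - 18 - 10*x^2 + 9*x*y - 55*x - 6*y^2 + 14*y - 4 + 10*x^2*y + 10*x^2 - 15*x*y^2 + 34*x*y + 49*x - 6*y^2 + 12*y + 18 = 10*x^2*y + x*(-15*y^2 + 43*y) - 12*y^2 + 28*y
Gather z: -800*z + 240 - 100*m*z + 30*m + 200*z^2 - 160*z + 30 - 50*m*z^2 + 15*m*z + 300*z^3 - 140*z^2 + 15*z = 30*m + 300*z^3 + z^2*(60 - 50*m) + z*(-85*m - 945) + 270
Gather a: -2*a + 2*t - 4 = -2*a + 2*t - 4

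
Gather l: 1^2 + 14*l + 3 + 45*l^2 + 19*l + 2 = 45*l^2 + 33*l + 6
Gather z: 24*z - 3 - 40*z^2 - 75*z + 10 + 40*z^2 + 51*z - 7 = 0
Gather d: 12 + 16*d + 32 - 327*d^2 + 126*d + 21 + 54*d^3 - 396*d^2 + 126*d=54*d^3 - 723*d^2 + 268*d + 65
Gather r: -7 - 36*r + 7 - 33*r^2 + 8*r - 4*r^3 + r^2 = -4*r^3 - 32*r^2 - 28*r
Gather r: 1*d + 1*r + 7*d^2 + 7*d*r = 7*d^2 + d + r*(7*d + 1)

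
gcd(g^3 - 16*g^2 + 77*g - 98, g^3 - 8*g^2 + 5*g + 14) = g^2 - 9*g + 14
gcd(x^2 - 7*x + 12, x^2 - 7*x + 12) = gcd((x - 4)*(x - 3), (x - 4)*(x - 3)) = x^2 - 7*x + 12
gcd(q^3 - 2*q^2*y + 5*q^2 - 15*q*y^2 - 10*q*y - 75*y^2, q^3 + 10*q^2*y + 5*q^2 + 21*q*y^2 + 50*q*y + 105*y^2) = q^2 + 3*q*y + 5*q + 15*y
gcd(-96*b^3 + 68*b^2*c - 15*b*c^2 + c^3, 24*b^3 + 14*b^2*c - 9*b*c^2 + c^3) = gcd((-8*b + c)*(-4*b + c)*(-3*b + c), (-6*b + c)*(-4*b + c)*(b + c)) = 4*b - c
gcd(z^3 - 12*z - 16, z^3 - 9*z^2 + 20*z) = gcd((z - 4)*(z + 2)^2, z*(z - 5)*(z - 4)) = z - 4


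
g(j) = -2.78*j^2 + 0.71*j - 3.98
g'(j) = 0.71 - 5.56*j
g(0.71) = -4.88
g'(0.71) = -3.24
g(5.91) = -96.88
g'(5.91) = -32.15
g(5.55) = -85.67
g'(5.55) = -30.15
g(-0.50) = -5.03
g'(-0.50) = 3.49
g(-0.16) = -4.16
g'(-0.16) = 1.60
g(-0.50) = -5.03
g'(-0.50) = 3.49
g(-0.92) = -6.99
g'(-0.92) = 5.83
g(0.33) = -4.05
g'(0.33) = -1.12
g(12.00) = -395.78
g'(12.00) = -66.01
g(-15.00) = -640.13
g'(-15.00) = 84.11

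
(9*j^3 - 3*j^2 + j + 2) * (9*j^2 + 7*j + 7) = 81*j^5 + 36*j^4 + 51*j^3 + 4*j^2 + 21*j + 14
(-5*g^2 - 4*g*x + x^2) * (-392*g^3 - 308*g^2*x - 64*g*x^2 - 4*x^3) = 1960*g^5 + 3108*g^4*x + 1160*g^3*x^2 - 32*g^2*x^3 - 48*g*x^4 - 4*x^5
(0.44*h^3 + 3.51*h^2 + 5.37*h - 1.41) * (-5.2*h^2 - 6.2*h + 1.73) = -2.288*h^5 - 20.98*h^4 - 48.9248*h^3 - 19.8897*h^2 + 18.0321*h - 2.4393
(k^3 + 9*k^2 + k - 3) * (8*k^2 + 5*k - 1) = 8*k^5 + 77*k^4 + 52*k^3 - 28*k^2 - 16*k + 3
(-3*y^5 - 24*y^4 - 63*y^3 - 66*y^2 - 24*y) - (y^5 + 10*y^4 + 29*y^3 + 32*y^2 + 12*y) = -4*y^5 - 34*y^4 - 92*y^3 - 98*y^2 - 36*y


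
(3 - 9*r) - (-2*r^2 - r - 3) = 2*r^2 - 8*r + 6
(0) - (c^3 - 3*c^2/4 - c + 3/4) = -c^3 + 3*c^2/4 + c - 3/4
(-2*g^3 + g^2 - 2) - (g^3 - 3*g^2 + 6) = -3*g^3 + 4*g^2 - 8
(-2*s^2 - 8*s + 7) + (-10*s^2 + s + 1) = -12*s^2 - 7*s + 8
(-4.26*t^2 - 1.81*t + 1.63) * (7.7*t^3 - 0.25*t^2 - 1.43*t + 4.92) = -32.802*t^5 - 12.872*t^4 + 19.0953*t^3 - 18.7784*t^2 - 11.2361*t + 8.0196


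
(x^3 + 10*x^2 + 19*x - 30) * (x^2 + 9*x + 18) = x^5 + 19*x^4 + 127*x^3 + 321*x^2 + 72*x - 540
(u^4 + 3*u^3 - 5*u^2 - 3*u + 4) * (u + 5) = u^5 + 8*u^4 + 10*u^3 - 28*u^2 - 11*u + 20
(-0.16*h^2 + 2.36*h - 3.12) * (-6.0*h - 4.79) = 0.96*h^3 - 13.3936*h^2 + 7.4156*h + 14.9448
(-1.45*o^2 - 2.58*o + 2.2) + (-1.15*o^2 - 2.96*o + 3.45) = -2.6*o^2 - 5.54*o + 5.65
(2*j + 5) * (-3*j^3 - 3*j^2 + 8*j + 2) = -6*j^4 - 21*j^3 + j^2 + 44*j + 10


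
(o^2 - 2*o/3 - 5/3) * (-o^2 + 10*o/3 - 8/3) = -o^4 + 4*o^3 - 29*o^2/9 - 34*o/9 + 40/9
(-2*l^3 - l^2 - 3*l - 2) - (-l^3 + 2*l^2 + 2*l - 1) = -l^3 - 3*l^2 - 5*l - 1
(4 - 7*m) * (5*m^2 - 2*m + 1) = -35*m^3 + 34*m^2 - 15*m + 4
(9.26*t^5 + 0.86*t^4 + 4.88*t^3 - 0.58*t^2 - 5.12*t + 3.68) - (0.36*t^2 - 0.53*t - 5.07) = 9.26*t^5 + 0.86*t^4 + 4.88*t^3 - 0.94*t^2 - 4.59*t + 8.75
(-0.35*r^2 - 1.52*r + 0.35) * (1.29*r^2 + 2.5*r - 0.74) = -0.4515*r^4 - 2.8358*r^3 - 3.0895*r^2 + 1.9998*r - 0.259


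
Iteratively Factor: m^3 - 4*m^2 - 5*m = (m - 5)*(m^2 + m) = (m - 5)*(m + 1)*(m)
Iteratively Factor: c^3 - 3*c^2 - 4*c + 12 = (c - 2)*(c^2 - c - 6) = (c - 2)*(c + 2)*(c - 3)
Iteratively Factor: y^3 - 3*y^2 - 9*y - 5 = (y + 1)*(y^2 - 4*y - 5) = (y + 1)^2*(y - 5)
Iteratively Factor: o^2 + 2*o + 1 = (o + 1)*(o + 1)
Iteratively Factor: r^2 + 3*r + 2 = (r + 1)*(r + 2)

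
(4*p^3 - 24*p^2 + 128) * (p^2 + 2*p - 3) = 4*p^5 - 16*p^4 - 60*p^3 + 200*p^2 + 256*p - 384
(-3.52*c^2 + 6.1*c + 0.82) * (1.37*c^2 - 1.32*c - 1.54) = -4.8224*c^4 + 13.0034*c^3 - 1.5078*c^2 - 10.4764*c - 1.2628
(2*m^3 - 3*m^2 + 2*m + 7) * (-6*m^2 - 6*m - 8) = -12*m^5 + 6*m^4 - 10*m^3 - 30*m^2 - 58*m - 56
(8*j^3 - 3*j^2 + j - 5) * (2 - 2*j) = -16*j^4 + 22*j^3 - 8*j^2 + 12*j - 10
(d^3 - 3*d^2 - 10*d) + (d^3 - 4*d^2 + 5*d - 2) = 2*d^3 - 7*d^2 - 5*d - 2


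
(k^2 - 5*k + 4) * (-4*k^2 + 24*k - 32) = -4*k^4 + 44*k^3 - 168*k^2 + 256*k - 128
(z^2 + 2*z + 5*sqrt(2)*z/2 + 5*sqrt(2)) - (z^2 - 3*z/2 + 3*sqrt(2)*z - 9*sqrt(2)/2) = -sqrt(2)*z/2 + 7*z/2 + 19*sqrt(2)/2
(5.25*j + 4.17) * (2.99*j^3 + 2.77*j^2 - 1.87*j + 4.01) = 15.6975*j^4 + 27.0108*j^3 + 1.7334*j^2 + 13.2546*j + 16.7217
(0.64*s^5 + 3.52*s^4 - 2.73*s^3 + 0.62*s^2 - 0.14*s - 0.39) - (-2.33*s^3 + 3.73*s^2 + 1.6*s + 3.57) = 0.64*s^5 + 3.52*s^4 - 0.4*s^3 - 3.11*s^2 - 1.74*s - 3.96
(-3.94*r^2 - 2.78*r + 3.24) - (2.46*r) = -3.94*r^2 - 5.24*r + 3.24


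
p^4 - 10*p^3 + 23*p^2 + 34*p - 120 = (p - 5)*(p - 4)*(p - 3)*(p + 2)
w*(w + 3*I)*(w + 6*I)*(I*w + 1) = I*w^4 - 8*w^3 - 9*I*w^2 - 18*w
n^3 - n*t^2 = n*(n - t)*(n + t)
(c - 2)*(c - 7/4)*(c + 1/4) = c^3 - 7*c^2/2 + 41*c/16 + 7/8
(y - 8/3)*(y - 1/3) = y^2 - 3*y + 8/9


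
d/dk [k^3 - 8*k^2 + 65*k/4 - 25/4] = 3*k^2 - 16*k + 65/4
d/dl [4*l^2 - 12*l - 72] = 8*l - 12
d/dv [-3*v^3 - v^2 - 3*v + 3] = -9*v^2 - 2*v - 3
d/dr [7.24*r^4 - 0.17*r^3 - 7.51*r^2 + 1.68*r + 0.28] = 28.96*r^3 - 0.51*r^2 - 15.02*r + 1.68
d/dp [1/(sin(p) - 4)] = -cos(p)/(sin(p) - 4)^2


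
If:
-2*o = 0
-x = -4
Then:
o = 0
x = 4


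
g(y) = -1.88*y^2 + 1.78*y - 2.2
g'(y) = 1.78 - 3.76*y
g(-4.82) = -54.46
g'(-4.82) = 19.90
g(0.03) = -2.15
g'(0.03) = 1.67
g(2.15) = -7.06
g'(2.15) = -6.30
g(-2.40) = -17.30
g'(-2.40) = 10.80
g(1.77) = -4.94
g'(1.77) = -4.88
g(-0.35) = -3.05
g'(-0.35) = 3.10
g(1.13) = -2.59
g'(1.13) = -2.47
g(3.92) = -24.11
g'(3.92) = -12.96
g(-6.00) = -80.56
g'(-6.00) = 24.34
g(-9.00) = -170.50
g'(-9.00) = 35.62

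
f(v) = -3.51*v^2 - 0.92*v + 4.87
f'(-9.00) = 62.26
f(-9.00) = -271.16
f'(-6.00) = 41.20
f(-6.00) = -115.97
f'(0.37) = -3.52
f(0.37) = 4.05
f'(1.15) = -8.99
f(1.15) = -0.83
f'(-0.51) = 2.66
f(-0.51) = 4.43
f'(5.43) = -39.04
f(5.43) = -103.62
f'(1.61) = -12.22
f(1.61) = -5.71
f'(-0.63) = 3.50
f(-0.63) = 4.06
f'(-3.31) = 22.32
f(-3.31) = -30.54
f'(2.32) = -17.21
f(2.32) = -16.16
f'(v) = -7.02*v - 0.92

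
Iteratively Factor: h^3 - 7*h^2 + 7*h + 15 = (h - 3)*(h^2 - 4*h - 5) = (h - 5)*(h - 3)*(h + 1)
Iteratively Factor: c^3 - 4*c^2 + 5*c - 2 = (c - 2)*(c^2 - 2*c + 1) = (c - 2)*(c - 1)*(c - 1)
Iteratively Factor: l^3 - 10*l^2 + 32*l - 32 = (l - 4)*(l^2 - 6*l + 8) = (l - 4)^2*(l - 2)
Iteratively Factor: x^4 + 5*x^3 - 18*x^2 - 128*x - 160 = (x + 4)*(x^3 + x^2 - 22*x - 40) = (x + 4)^2*(x^2 - 3*x - 10) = (x + 2)*(x + 4)^2*(x - 5)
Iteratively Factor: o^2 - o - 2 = (o - 2)*(o + 1)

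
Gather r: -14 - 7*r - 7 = -7*r - 21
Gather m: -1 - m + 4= 3 - m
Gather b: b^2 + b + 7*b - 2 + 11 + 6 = b^2 + 8*b + 15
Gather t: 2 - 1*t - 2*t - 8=-3*t - 6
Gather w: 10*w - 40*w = -30*w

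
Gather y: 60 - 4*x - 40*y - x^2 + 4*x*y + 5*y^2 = -x^2 - 4*x + 5*y^2 + y*(4*x - 40) + 60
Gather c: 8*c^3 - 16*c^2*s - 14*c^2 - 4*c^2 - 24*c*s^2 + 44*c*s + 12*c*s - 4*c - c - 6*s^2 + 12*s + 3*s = 8*c^3 + c^2*(-16*s - 18) + c*(-24*s^2 + 56*s - 5) - 6*s^2 + 15*s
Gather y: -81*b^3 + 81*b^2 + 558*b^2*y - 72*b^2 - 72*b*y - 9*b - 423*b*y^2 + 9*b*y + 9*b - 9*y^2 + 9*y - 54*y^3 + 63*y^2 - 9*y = -81*b^3 + 9*b^2 - 54*y^3 + y^2*(54 - 423*b) + y*(558*b^2 - 63*b)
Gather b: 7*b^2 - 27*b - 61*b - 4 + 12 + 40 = 7*b^2 - 88*b + 48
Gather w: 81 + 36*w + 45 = 36*w + 126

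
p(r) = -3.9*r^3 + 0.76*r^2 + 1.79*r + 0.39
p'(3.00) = -98.95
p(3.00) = -92.70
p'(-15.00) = -2653.51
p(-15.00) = 13307.04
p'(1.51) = -22.59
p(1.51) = -8.60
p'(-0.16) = 1.25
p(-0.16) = 0.14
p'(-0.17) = 1.19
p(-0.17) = 0.13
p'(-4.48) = -239.84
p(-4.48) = 358.29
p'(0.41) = 0.45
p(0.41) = 0.98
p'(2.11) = -47.09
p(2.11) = -29.09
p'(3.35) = -124.42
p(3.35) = -131.71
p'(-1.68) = -33.79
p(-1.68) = 18.02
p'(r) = -11.7*r^2 + 1.52*r + 1.79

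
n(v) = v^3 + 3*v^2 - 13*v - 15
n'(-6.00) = 59.00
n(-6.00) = -45.00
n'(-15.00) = 572.00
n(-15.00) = -2520.00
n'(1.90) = 9.23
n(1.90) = -22.01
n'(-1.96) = -13.24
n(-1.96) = 14.48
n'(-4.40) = 18.68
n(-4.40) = 15.10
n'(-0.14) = -13.78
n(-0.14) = -13.12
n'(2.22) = 15.11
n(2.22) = -18.13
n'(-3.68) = 5.55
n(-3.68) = 23.63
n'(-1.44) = -15.42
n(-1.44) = 6.95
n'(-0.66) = -15.65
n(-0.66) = -5.40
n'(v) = 3*v^2 + 6*v - 13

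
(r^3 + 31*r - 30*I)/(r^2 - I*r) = r + I + 30/r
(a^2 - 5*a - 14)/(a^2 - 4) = (a - 7)/(a - 2)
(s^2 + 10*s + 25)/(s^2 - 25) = (s + 5)/(s - 5)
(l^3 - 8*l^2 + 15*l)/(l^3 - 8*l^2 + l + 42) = l*(l - 5)/(l^2 - 5*l - 14)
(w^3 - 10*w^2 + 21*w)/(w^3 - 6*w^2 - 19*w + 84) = w/(w + 4)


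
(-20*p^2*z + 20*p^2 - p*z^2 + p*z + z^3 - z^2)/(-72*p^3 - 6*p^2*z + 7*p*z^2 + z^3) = (-5*p*z + 5*p + z^2 - z)/(-18*p^2 + 3*p*z + z^2)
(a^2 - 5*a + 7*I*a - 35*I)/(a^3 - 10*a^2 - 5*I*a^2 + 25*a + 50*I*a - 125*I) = (a + 7*I)/(a^2 - 5*a*(1 + I) + 25*I)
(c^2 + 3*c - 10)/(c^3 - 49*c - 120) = (c - 2)/(c^2 - 5*c - 24)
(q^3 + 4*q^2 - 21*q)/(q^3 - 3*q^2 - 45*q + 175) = q*(q - 3)/(q^2 - 10*q + 25)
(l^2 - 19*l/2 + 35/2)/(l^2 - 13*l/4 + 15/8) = 4*(l - 7)/(4*l - 3)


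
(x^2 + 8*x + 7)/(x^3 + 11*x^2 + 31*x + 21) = 1/(x + 3)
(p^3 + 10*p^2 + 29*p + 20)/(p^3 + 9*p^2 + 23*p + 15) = (p + 4)/(p + 3)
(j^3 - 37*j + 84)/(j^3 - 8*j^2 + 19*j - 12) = (j + 7)/(j - 1)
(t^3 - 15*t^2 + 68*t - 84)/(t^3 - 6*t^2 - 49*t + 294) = (t - 2)/(t + 7)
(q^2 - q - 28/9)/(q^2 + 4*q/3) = (q - 7/3)/q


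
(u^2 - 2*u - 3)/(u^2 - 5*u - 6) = (u - 3)/(u - 6)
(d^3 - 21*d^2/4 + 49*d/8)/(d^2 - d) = (8*d^2 - 42*d + 49)/(8*(d - 1))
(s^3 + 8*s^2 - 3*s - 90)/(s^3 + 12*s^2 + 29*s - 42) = (s^2 + 2*s - 15)/(s^2 + 6*s - 7)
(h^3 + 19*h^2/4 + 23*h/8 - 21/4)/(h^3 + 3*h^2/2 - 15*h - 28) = (h - 3/4)/(h - 4)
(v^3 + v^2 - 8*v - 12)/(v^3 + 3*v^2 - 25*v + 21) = (v^2 + 4*v + 4)/(v^2 + 6*v - 7)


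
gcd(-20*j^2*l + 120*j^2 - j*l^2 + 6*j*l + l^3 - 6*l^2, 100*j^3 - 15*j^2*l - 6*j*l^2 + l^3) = 20*j^2 + j*l - l^2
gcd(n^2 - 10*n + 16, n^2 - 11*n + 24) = n - 8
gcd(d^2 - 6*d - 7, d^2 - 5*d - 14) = d - 7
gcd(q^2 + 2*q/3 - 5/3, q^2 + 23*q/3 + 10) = q + 5/3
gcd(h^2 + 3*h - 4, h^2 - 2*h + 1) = h - 1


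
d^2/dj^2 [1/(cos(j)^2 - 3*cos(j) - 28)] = (4*sin(j)^4 - 123*sin(j)^2 - 291*cos(j)/4 - 9*cos(3*j)/4 + 45)/(sin(j)^2 + 3*cos(j) + 27)^3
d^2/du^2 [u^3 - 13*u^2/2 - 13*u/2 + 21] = 6*u - 13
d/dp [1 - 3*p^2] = -6*p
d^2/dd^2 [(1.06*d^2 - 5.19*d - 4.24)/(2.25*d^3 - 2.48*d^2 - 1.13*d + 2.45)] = (10.7325*d^6 - 157.64625*d^5 - 67.6485*d^4 + 200.56831*d^3 + 290.176884*d^2 - 120.261696*d - 78.364322)/(11.390625*d^9 - 37.665*d^8 + 24.353325*d^7 + 59.788783*d^6 - 94.256781*d^5 - 1.66944599999999*d^4 + 80.269258*d^3 - 35.273385*d^2 - 20.348475*d + 14.706125)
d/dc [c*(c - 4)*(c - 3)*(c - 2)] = 4*c^3 - 27*c^2 + 52*c - 24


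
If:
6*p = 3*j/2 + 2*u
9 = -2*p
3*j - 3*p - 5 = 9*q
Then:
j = -4*u/3 - 18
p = -9/2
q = -4*u/9 - 91/18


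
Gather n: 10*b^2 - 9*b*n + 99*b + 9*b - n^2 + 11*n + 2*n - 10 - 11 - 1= 10*b^2 + 108*b - n^2 + n*(13 - 9*b) - 22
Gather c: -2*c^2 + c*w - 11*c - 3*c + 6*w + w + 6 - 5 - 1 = -2*c^2 + c*(w - 14) + 7*w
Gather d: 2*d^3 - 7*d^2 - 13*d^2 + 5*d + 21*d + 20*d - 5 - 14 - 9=2*d^3 - 20*d^2 + 46*d - 28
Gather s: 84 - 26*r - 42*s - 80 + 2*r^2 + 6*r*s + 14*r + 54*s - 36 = 2*r^2 - 12*r + s*(6*r + 12) - 32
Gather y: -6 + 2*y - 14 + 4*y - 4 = 6*y - 24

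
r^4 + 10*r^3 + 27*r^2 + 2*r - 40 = (r - 1)*(r + 2)*(r + 4)*(r + 5)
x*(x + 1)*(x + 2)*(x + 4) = x^4 + 7*x^3 + 14*x^2 + 8*x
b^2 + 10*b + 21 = (b + 3)*(b + 7)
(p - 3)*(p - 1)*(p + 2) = p^3 - 2*p^2 - 5*p + 6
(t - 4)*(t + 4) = t^2 - 16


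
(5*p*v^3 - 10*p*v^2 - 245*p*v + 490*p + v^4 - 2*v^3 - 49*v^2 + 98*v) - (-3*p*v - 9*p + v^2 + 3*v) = 5*p*v^3 - 10*p*v^2 - 242*p*v + 499*p + v^4 - 2*v^3 - 50*v^2 + 95*v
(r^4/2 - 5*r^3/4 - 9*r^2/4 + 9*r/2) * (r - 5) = r^5/2 - 15*r^4/4 + 4*r^3 + 63*r^2/4 - 45*r/2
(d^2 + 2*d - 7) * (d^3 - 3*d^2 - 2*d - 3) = d^5 - d^4 - 15*d^3 + 14*d^2 + 8*d + 21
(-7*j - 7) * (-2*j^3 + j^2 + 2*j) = 14*j^4 + 7*j^3 - 21*j^2 - 14*j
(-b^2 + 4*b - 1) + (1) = -b^2 + 4*b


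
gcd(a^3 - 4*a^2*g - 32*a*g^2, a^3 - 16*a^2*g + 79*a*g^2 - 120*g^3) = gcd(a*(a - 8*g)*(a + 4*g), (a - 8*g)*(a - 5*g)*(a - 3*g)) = a - 8*g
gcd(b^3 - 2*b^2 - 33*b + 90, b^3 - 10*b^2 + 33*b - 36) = b - 3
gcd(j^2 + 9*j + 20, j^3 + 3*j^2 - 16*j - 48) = j + 4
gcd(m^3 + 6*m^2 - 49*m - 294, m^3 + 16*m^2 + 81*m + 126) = m^2 + 13*m + 42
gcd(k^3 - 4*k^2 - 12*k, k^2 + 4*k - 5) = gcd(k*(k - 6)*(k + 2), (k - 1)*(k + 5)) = 1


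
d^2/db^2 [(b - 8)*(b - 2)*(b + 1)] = 6*b - 18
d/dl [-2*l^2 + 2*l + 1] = 2 - 4*l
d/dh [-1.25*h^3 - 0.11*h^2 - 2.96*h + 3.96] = -3.75*h^2 - 0.22*h - 2.96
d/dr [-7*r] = -7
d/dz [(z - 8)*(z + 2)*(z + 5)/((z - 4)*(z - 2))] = (z^4 - 12*z^3 + 76*z^2 + 144*z - 848)/(z^4 - 12*z^3 + 52*z^2 - 96*z + 64)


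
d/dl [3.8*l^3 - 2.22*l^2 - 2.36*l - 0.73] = 11.4*l^2 - 4.44*l - 2.36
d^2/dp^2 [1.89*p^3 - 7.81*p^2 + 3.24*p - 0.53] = 11.34*p - 15.62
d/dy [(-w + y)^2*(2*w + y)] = -3*w^2 + 3*y^2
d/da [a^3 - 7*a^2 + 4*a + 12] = 3*a^2 - 14*a + 4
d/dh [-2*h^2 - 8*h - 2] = -4*h - 8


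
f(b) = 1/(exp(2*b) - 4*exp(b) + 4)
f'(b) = (-2*exp(2*b) + 4*exp(b))/(exp(2*b) - 4*exp(b) + 4)^2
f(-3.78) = 0.26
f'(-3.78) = 0.01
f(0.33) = 2.70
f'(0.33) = 12.31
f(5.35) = 0.00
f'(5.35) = -0.00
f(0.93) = 3.50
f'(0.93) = -33.19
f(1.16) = 0.71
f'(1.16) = -3.79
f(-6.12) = 0.25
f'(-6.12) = 0.00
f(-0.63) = 0.46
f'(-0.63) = 0.34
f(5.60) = 0.00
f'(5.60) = -0.00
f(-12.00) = 0.25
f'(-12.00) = 0.00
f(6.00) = 0.00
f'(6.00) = 0.00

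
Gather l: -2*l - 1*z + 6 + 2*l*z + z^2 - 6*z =l*(2*z - 2) + z^2 - 7*z + 6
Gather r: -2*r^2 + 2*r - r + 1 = -2*r^2 + r + 1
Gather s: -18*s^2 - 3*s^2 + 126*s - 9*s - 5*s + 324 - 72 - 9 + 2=-21*s^2 + 112*s + 245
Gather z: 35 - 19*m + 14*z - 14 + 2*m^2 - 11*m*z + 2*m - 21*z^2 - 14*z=2*m^2 - 11*m*z - 17*m - 21*z^2 + 21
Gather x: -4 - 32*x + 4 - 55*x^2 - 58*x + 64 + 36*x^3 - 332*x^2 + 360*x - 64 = 36*x^3 - 387*x^2 + 270*x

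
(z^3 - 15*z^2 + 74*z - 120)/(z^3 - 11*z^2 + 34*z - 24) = (z - 5)/(z - 1)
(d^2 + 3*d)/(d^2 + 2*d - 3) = d/(d - 1)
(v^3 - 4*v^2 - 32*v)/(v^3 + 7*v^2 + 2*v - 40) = v*(v - 8)/(v^2 + 3*v - 10)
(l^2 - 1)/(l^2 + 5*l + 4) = (l - 1)/(l + 4)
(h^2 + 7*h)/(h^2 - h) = (h + 7)/(h - 1)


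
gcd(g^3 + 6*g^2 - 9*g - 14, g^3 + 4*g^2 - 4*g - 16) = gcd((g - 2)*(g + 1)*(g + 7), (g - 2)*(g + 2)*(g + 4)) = g - 2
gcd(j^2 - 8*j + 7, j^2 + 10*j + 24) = 1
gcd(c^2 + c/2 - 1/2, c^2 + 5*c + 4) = c + 1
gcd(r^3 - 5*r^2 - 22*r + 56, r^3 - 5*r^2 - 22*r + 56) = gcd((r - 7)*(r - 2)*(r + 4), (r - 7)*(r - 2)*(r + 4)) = r^3 - 5*r^2 - 22*r + 56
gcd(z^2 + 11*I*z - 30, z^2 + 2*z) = 1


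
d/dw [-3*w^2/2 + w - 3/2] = 1 - 3*w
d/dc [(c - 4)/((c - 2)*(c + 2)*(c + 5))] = (-2*c^3 + 7*c^2 + 40*c - 36)/(c^6 + 10*c^5 + 17*c^4 - 80*c^3 - 184*c^2 + 160*c + 400)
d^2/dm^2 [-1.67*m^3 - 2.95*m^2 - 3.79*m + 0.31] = -10.02*m - 5.9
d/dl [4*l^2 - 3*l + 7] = 8*l - 3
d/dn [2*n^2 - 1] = 4*n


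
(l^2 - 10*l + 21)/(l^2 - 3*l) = (l - 7)/l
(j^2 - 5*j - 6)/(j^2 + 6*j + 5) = (j - 6)/(j + 5)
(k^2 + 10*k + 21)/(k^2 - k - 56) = (k + 3)/(k - 8)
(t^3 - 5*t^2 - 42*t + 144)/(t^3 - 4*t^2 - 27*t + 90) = (t^2 - 2*t - 48)/(t^2 - t - 30)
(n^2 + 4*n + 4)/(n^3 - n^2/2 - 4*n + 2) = 2*(n + 2)/(2*n^2 - 5*n + 2)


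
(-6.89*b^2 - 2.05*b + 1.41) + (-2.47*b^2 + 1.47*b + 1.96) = -9.36*b^2 - 0.58*b + 3.37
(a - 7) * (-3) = 21 - 3*a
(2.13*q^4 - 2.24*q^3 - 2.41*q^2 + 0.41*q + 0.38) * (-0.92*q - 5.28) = -1.9596*q^5 - 9.1856*q^4 + 14.0444*q^3 + 12.3476*q^2 - 2.5144*q - 2.0064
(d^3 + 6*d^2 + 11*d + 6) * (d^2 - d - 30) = d^5 + 5*d^4 - 25*d^3 - 185*d^2 - 336*d - 180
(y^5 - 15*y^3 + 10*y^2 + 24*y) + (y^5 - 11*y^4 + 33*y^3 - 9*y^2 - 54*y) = 2*y^5 - 11*y^4 + 18*y^3 + y^2 - 30*y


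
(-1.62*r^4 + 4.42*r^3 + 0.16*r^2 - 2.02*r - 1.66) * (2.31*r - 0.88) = -3.7422*r^5 + 11.6358*r^4 - 3.52*r^3 - 4.807*r^2 - 2.057*r + 1.4608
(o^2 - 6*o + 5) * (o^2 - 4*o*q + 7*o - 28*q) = o^4 - 4*o^3*q + o^3 - 4*o^2*q - 37*o^2 + 148*o*q + 35*o - 140*q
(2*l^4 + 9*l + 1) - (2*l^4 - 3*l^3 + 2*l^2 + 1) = 3*l^3 - 2*l^2 + 9*l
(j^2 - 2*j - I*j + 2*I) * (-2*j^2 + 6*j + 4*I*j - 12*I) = -2*j^4 + 10*j^3 + 6*I*j^3 - 8*j^2 - 30*I*j^2 - 20*j + 36*I*j + 24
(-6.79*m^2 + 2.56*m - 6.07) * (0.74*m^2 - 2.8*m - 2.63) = -5.0246*m^4 + 20.9064*m^3 + 6.1979*m^2 + 10.2632*m + 15.9641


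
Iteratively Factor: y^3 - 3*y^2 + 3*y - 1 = (y - 1)*(y^2 - 2*y + 1) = (y - 1)^2*(y - 1)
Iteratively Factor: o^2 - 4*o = (o - 4)*(o)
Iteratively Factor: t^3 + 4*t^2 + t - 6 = (t + 2)*(t^2 + 2*t - 3) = (t - 1)*(t + 2)*(t + 3)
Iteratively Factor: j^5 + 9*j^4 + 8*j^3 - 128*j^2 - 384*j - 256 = (j + 4)*(j^4 + 5*j^3 - 12*j^2 - 80*j - 64) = (j + 1)*(j + 4)*(j^3 + 4*j^2 - 16*j - 64) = (j - 4)*(j + 1)*(j + 4)*(j^2 + 8*j + 16) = (j - 4)*(j + 1)*(j + 4)^2*(j + 4)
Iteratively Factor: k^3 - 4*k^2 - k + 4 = (k + 1)*(k^2 - 5*k + 4) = (k - 4)*(k + 1)*(k - 1)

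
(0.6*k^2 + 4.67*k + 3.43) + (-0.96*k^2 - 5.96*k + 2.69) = -0.36*k^2 - 1.29*k + 6.12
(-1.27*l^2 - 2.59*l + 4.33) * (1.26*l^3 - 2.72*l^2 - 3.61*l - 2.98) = -1.6002*l^5 + 0.191*l^4 + 17.0853*l^3 + 1.3569*l^2 - 7.9131*l - 12.9034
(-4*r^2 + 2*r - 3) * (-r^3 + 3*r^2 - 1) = 4*r^5 - 14*r^4 + 9*r^3 - 5*r^2 - 2*r + 3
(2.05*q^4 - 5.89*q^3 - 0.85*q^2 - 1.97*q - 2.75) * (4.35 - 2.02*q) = -4.141*q^5 + 20.8153*q^4 - 23.9045*q^3 + 0.2819*q^2 - 3.0145*q - 11.9625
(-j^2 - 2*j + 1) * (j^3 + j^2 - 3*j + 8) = -j^5 - 3*j^4 + 2*j^3 - j^2 - 19*j + 8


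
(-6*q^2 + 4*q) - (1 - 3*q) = -6*q^2 + 7*q - 1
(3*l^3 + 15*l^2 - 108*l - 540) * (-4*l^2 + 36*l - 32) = -12*l^5 + 48*l^4 + 876*l^3 - 2208*l^2 - 15984*l + 17280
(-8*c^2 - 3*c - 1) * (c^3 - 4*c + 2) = -8*c^5 - 3*c^4 + 31*c^3 - 4*c^2 - 2*c - 2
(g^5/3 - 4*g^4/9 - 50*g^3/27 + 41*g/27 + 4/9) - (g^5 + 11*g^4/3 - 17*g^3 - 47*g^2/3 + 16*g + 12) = -2*g^5/3 - 37*g^4/9 + 409*g^3/27 + 47*g^2/3 - 391*g/27 - 104/9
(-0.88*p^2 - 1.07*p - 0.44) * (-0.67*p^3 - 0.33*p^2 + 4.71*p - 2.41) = 0.5896*p^5 + 1.0073*p^4 - 3.4969*p^3 - 2.7737*p^2 + 0.5063*p + 1.0604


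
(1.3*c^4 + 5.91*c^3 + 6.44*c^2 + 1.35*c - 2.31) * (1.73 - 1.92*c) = -2.496*c^5 - 9.0982*c^4 - 2.1405*c^3 + 8.5492*c^2 + 6.7707*c - 3.9963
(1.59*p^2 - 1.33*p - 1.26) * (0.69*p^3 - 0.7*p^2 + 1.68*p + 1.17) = 1.0971*p^5 - 2.0307*p^4 + 2.7328*p^3 + 0.5079*p^2 - 3.6729*p - 1.4742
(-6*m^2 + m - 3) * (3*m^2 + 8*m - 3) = -18*m^4 - 45*m^3 + 17*m^2 - 27*m + 9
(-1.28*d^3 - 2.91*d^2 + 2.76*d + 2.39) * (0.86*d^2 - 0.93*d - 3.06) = -1.1008*d^5 - 1.3122*d^4 + 8.9967*d^3 + 8.3932*d^2 - 10.6683*d - 7.3134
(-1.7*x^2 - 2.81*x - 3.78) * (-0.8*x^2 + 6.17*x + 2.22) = 1.36*x^4 - 8.241*x^3 - 18.0877*x^2 - 29.5608*x - 8.3916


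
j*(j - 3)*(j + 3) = j^3 - 9*j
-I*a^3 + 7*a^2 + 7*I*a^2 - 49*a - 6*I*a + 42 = (a - 6)*(a + 7*I)*(-I*a + I)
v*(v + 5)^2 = v^3 + 10*v^2 + 25*v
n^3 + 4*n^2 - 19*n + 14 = (n - 2)*(n - 1)*(n + 7)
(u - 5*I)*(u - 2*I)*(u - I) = u^3 - 8*I*u^2 - 17*u + 10*I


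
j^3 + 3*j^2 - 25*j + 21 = (j - 3)*(j - 1)*(j + 7)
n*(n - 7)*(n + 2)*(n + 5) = n^4 - 39*n^2 - 70*n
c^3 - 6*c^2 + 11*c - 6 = (c - 3)*(c - 2)*(c - 1)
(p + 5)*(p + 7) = p^2 + 12*p + 35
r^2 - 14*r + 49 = (r - 7)^2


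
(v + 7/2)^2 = v^2 + 7*v + 49/4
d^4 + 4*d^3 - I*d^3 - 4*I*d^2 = d^2*(d + 4)*(d - I)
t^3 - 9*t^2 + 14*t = t*(t - 7)*(t - 2)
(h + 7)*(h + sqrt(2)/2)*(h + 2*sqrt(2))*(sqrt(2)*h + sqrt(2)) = sqrt(2)*h^4 + 5*h^3 + 8*sqrt(2)*h^3 + 9*sqrt(2)*h^2 + 40*h^2 + 16*sqrt(2)*h + 35*h + 14*sqrt(2)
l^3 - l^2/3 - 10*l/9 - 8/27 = (l - 4/3)*(l + 1/3)*(l + 2/3)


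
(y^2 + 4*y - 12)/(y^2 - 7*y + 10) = (y + 6)/(y - 5)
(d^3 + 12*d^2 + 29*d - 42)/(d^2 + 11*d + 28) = (d^2 + 5*d - 6)/(d + 4)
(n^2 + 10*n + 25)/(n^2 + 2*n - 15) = (n + 5)/(n - 3)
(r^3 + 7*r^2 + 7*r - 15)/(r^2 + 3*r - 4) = (r^2 + 8*r + 15)/(r + 4)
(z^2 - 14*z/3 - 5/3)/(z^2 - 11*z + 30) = (z + 1/3)/(z - 6)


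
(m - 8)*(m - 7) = m^2 - 15*m + 56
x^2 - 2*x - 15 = (x - 5)*(x + 3)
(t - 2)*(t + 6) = t^2 + 4*t - 12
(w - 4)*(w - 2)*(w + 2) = w^3 - 4*w^2 - 4*w + 16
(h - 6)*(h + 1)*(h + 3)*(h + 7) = h^4 + 5*h^3 - 35*h^2 - 165*h - 126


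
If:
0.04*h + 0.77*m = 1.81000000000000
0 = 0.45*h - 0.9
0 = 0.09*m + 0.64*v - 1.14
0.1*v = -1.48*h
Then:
No Solution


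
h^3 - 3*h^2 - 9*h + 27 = (h - 3)^2*(h + 3)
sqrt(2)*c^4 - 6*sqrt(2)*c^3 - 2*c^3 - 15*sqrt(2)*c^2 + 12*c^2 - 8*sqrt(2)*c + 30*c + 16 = (c - 8)*(c + 1)*(c - sqrt(2))*(sqrt(2)*c + sqrt(2))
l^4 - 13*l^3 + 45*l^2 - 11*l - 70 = (l - 7)*(l - 5)*(l - 2)*(l + 1)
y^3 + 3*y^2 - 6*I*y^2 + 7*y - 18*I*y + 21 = (y + 3)*(y - 7*I)*(y + I)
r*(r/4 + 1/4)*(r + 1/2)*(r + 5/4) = r^4/4 + 11*r^3/16 + 19*r^2/32 + 5*r/32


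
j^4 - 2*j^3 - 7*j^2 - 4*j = j*(j - 4)*(j + 1)^2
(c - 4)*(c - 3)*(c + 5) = c^3 - 2*c^2 - 23*c + 60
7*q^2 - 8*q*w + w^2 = (-7*q + w)*(-q + w)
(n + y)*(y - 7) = n*y - 7*n + y^2 - 7*y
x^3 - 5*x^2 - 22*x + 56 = (x - 7)*(x - 2)*(x + 4)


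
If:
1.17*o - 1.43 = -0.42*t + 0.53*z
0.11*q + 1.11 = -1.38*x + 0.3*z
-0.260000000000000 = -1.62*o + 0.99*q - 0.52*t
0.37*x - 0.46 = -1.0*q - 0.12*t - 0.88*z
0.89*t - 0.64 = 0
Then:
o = 0.70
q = 1.26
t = 0.72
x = -1.03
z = -0.58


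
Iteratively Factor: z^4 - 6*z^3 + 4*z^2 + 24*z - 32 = (z + 2)*(z^3 - 8*z^2 + 20*z - 16) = (z - 4)*(z + 2)*(z^2 - 4*z + 4) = (z - 4)*(z - 2)*(z + 2)*(z - 2)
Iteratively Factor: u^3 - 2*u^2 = (u)*(u^2 - 2*u) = u*(u - 2)*(u)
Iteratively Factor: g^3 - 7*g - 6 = (g + 2)*(g^2 - 2*g - 3) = (g - 3)*(g + 2)*(g + 1)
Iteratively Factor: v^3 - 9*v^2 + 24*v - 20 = (v - 2)*(v^2 - 7*v + 10) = (v - 2)^2*(v - 5)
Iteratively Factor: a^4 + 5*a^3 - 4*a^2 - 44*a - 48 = (a + 4)*(a^3 + a^2 - 8*a - 12) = (a + 2)*(a + 4)*(a^2 - a - 6) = (a + 2)^2*(a + 4)*(a - 3)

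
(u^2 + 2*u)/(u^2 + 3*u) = (u + 2)/(u + 3)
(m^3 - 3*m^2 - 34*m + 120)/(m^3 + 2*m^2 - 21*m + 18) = (m^2 - 9*m + 20)/(m^2 - 4*m + 3)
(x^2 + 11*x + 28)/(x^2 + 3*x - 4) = (x + 7)/(x - 1)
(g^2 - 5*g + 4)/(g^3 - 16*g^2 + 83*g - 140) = (g - 1)/(g^2 - 12*g + 35)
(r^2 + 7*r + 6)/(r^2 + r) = (r + 6)/r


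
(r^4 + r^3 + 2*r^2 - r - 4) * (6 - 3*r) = -3*r^5 + 3*r^4 + 15*r^2 + 6*r - 24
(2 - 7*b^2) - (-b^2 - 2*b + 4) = -6*b^2 + 2*b - 2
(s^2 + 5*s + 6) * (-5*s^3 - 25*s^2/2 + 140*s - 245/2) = -5*s^5 - 75*s^4/2 + 95*s^3/2 + 1005*s^2/2 + 455*s/2 - 735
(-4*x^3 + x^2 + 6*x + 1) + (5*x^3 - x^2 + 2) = x^3 + 6*x + 3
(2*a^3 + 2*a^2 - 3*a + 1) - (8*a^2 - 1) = 2*a^3 - 6*a^2 - 3*a + 2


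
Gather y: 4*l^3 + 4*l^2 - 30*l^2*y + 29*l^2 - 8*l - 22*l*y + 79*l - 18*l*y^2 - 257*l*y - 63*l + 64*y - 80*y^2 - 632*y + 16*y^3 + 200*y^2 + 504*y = 4*l^3 + 33*l^2 + 8*l + 16*y^3 + y^2*(120 - 18*l) + y*(-30*l^2 - 279*l - 64)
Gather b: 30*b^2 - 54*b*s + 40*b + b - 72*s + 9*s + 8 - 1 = 30*b^2 + b*(41 - 54*s) - 63*s + 7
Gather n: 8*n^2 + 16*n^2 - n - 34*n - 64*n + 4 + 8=24*n^2 - 99*n + 12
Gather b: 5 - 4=1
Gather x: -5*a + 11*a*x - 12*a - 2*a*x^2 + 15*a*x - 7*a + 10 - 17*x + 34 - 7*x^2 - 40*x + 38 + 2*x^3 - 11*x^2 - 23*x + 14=-24*a + 2*x^3 + x^2*(-2*a - 18) + x*(26*a - 80) + 96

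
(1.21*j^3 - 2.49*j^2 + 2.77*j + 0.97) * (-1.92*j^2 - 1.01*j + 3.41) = -2.3232*j^5 + 3.5587*j^4 + 1.3226*j^3 - 13.151*j^2 + 8.466*j + 3.3077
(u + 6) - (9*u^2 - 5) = -9*u^2 + u + 11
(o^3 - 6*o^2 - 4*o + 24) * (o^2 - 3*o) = o^5 - 9*o^4 + 14*o^3 + 36*o^2 - 72*o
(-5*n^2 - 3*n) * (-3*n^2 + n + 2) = 15*n^4 + 4*n^3 - 13*n^2 - 6*n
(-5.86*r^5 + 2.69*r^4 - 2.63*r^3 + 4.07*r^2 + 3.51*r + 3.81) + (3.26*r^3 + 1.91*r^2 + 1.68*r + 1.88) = -5.86*r^5 + 2.69*r^4 + 0.63*r^3 + 5.98*r^2 + 5.19*r + 5.69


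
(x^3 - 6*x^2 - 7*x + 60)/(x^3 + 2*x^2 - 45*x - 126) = (x^2 - 9*x + 20)/(x^2 - x - 42)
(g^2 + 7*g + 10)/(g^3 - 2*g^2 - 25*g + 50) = (g + 2)/(g^2 - 7*g + 10)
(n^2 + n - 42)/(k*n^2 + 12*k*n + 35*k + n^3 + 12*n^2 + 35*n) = (n - 6)/(k*n + 5*k + n^2 + 5*n)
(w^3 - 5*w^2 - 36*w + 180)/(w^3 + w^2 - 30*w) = (w - 6)/w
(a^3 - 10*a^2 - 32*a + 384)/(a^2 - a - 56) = (a^2 - 2*a - 48)/(a + 7)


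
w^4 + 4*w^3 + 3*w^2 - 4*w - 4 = (w - 1)*(w + 1)*(w + 2)^2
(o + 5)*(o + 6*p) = o^2 + 6*o*p + 5*o + 30*p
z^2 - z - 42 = (z - 7)*(z + 6)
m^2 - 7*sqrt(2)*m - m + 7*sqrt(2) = (m - 1)*(m - 7*sqrt(2))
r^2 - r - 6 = (r - 3)*(r + 2)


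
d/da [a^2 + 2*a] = 2*a + 2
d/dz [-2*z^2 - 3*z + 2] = -4*z - 3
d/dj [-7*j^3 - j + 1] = -21*j^2 - 1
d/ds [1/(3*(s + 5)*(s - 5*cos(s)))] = -(s + (s + 5)*(5*sin(s) + 1) - 5*cos(s))/(3*(s + 5)^2*(s - 5*cos(s))^2)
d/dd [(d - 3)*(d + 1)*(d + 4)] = 3*d^2 + 4*d - 11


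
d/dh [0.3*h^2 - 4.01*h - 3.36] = 0.6*h - 4.01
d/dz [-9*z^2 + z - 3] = 1 - 18*z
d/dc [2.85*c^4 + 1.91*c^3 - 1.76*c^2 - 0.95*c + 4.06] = 11.4*c^3 + 5.73*c^2 - 3.52*c - 0.95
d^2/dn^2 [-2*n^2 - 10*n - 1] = -4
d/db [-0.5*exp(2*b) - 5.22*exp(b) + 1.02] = (-1.0*exp(b) - 5.22)*exp(b)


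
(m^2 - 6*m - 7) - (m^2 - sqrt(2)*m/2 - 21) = -6*m + sqrt(2)*m/2 + 14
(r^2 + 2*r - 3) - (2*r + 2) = r^2 - 5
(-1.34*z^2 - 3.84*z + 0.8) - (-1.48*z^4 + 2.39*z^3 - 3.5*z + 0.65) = 1.48*z^4 - 2.39*z^3 - 1.34*z^2 - 0.34*z + 0.15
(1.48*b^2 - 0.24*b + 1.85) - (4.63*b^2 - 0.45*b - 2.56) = -3.15*b^2 + 0.21*b + 4.41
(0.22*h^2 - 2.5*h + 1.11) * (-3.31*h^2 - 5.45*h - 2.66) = -0.7282*h^4 + 7.076*h^3 + 9.3657*h^2 + 0.600499999999999*h - 2.9526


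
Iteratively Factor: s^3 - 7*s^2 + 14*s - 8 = (s - 1)*(s^2 - 6*s + 8) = (s - 2)*(s - 1)*(s - 4)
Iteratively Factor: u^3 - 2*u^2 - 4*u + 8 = (u + 2)*(u^2 - 4*u + 4) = (u - 2)*(u + 2)*(u - 2)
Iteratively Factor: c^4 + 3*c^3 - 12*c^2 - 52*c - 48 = (c - 4)*(c^3 + 7*c^2 + 16*c + 12) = (c - 4)*(c + 2)*(c^2 + 5*c + 6) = (c - 4)*(c + 2)^2*(c + 3)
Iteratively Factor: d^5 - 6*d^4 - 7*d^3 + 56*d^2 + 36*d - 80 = (d - 1)*(d^4 - 5*d^3 - 12*d^2 + 44*d + 80) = (d - 1)*(d + 2)*(d^3 - 7*d^2 + 2*d + 40) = (d - 5)*(d - 1)*(d + 2)*(d^2 - 2*d - 8) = (d - 5)*(d - 1)*(d + 2)^2*(d - 4)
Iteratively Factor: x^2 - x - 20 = (x - 5)*(x + 4)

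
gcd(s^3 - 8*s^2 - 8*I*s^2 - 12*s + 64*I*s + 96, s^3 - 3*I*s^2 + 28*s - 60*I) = s^2 - 8*I*s - 12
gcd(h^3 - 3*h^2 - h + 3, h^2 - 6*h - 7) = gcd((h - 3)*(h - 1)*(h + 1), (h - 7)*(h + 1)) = h + 1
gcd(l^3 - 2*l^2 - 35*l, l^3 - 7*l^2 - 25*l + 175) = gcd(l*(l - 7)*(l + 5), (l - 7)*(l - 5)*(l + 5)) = l^2 - 2*l - 35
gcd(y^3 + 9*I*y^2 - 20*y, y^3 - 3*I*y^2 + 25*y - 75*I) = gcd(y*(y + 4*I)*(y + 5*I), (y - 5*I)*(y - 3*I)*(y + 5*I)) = y + 5*I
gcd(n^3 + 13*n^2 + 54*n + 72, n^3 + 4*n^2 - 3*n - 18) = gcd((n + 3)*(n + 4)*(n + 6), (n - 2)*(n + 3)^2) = n + 3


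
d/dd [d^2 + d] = 2*d + 1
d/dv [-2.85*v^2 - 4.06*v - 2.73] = -5.7*v - 4.06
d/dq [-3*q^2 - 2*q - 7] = -6*q - 2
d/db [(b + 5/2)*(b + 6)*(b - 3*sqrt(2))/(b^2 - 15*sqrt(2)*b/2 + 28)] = (4*b^4 - 60*sqrt(2)*b^3 - 153*sqrt(2)*b^2 + 456*b^2 - 312*sqrt(2)*b + 1904*b - 2856*sqrt(2) - 1020)/(2*(2*b^4 - 30*sqrt(2)*b^3 + 337*b^2 - 840*sqrt(2)*b + 1568))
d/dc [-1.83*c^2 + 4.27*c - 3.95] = 4.27 - 3.66*c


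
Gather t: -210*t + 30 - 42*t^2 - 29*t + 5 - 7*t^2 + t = -49*t^2 - 238*t + 35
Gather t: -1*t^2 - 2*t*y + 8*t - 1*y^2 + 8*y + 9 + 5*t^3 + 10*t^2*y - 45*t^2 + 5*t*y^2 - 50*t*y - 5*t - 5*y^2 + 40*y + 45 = 5*t^3 + t^2*(10*y - 46) + t*(5*y^2 - 52*y + 3) - 6*y^2 + 48*y + 54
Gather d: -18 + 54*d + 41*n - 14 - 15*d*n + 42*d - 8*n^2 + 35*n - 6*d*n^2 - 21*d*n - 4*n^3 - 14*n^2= d*(-6*n^2 - 36*n + 96) - 4*n^3 - 22*n^2 + 76*n - 32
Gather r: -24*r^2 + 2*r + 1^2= -24*r^2 + 2*r + 1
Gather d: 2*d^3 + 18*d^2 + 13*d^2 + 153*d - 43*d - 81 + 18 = 2*d^3 + 31*d^2 + 110*d - 63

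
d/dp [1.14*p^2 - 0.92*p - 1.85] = 2.28*p - 0.92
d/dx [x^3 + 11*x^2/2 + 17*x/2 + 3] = 3*x^2 + 11*x + 17/2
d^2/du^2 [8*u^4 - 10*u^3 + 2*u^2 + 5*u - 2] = 96*u^2 - 60*u + 4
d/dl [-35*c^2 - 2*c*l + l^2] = -2*c + 2*l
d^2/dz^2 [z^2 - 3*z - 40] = 2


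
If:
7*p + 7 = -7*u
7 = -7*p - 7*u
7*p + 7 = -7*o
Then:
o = u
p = -u - 1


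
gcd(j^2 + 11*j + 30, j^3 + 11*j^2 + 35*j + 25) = j + 5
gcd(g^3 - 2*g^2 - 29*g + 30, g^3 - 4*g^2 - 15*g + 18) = g^2 - 7*g + 6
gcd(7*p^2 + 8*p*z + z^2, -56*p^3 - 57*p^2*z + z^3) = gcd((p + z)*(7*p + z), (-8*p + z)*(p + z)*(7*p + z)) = 7*p^2 + 8*p*z + z^2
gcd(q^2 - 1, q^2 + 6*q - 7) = q - 1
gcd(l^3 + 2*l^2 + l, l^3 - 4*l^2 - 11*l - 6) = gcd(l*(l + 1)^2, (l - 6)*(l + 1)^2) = l^2 + 2*l + 1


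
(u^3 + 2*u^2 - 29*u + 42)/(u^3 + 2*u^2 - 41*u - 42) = (u^2 - 5*u + 6)/(u^2 - 5*u - 6)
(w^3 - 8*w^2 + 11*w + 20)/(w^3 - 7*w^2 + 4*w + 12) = (w^2 - 9*w + 20)/(w^2 - 8*w + 12)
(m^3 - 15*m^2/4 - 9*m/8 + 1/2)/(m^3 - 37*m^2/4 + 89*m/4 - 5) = (m + 1/2)/(m - 5)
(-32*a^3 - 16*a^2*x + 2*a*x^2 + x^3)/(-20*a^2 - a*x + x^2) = (-8*a^2 - 2*a*x + x^2)/(-5*a + x)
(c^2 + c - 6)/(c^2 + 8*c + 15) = (c - 2)/(c + 5)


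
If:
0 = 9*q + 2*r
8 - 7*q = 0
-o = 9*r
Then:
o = 324/7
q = 8/7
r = -36/7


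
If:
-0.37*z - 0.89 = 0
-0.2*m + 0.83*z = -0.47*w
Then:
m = 2.35*w - 9.98243243243243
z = -2.41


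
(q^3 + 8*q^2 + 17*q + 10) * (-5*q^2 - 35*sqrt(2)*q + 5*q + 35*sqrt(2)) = -5*q^5 - 35*sqrt(2)*q^4 - 35*q^4 - 245*sqrt(2)*q^3 - 45*q^3 - 315*sqrt(2)*q^2 + 35*q^2 + 50*q + 245*sqrt(2)*q + 350*sqrt(2)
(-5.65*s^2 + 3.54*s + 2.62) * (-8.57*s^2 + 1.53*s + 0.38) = 48.4205*s^4 - 38.9823*s^3 - 19.1842*s^2 + 5.3538*s + 0.9956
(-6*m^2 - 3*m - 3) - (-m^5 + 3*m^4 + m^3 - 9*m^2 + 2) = m^5 - 3*m^4 - m^3 + 3*m^2 - 3*m - 5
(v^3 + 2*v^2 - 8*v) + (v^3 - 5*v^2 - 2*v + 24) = 2*v^3 - 3*v^2 - 10*v + 24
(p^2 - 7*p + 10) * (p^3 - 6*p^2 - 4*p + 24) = p^5 - 13*p^4 + 48*p^3 - 8*p^2 - 208*p + 240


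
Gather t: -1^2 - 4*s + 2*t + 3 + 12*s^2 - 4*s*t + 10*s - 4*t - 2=12*s^2 + 6*s + t*(-4*s - 2)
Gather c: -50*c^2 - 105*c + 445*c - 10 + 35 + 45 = -50*c^2 + 340*c + 70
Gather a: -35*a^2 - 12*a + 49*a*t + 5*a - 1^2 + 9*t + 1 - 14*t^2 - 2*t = -35*a^2 + a*(49*t - 7) - 14*t^2 + 7*t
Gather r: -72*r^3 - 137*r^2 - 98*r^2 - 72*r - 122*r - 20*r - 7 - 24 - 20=-72*r^3 - 235*r^2 - 214*r - 51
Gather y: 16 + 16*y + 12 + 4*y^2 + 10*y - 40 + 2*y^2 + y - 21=6*y^2 + 27*y - 33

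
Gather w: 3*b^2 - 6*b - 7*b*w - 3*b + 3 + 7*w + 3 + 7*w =3*b^2 - 9*b + w*(14 - 7*b) + 6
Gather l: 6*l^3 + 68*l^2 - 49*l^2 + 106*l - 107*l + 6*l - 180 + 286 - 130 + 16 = 6*l^3 + 19*l^2 + 5*l - 8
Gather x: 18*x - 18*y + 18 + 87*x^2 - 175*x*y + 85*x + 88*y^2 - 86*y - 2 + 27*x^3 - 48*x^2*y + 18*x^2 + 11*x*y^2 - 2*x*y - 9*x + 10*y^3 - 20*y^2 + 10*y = 27*x^3 + x^2*(105 - 48*y) + x*(11*y^2 - 177*y + 94) + 10*y^3 + 68*y^2 - 94*y + 16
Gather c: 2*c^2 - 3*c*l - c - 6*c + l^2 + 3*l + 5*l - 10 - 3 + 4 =2*c^2 + c*(-3*l - 7) + l^2 + 8*l - 9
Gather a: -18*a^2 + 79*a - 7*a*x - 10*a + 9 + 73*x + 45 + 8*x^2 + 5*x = -18*a^2 + a*(69 - 7*x) + 8*x^2 + 78*x + 54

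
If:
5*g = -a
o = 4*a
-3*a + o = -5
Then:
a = -5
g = 1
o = -20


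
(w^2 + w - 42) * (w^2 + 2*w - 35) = w^4 + 3*w^3 - 75*w^2 - 119*w + 1470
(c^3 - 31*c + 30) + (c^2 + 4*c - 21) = c^3 + c^2 - 27*c + 9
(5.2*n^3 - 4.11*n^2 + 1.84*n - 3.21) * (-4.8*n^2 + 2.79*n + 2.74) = -24.96*n^5 + 34.236*n^4 - 6.0509*n^3 + 9.2802*n^2 - 3.9143*n - 8.7954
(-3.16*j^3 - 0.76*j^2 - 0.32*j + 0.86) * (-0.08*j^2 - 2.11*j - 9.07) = 0.2528*j^5 + 6.7284*j^4 + 30.2904*j^3 + 7.4996*j^2 + 1.0878*j - 7.8002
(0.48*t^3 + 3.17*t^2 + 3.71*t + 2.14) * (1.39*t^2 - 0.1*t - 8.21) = 0.6672*t^5 + 4.3583*t^4 + 0.899099999999999*t^3 - 23.4221*t^2 - 30.6731*t - 17.5694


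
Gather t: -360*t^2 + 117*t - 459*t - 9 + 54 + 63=-360*t^2 - 342*t + 108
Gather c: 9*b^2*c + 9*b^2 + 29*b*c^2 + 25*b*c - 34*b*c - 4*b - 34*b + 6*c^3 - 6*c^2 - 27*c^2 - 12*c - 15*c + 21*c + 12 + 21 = 9*b^2 - 38*b + 6*c^3 + c^2*(29*b - 33) + c*(9*b^2 - 9*b - 6) + 33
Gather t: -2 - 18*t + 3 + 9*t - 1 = -9*t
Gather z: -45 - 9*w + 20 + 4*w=-5*w - 25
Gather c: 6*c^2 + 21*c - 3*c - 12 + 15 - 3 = 6*c^2 + 18*c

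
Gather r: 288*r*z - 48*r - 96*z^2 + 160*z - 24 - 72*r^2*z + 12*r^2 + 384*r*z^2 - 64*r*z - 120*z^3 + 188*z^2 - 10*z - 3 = r^2*(12 - 72*z) + r*(384*z^2 + 224*z - 48) - 120*z^3 + 92*z^2 + 150*z - 27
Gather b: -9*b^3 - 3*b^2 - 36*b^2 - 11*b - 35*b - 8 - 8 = -9*b^3 - 39*b^2 - 46*b - 16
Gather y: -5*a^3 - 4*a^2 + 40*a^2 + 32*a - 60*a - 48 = -5*a^3 + 36*a^2 - 28*a - 48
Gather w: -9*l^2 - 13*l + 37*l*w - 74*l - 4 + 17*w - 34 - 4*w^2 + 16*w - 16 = -9*l^2 - 87*l - 4*w^2 + w*(37*l + 33) - 54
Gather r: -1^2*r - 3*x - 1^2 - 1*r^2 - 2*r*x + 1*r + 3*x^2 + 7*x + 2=-r^2 - 2*r*x + 3*x^2 + 4*x + 1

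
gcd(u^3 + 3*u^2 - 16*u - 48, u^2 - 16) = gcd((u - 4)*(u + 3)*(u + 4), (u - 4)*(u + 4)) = u^2 - 16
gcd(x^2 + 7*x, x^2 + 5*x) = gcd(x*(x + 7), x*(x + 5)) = x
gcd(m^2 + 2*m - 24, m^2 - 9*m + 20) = m - 4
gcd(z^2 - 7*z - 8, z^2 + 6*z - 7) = 1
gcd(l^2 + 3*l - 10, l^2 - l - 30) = l + 5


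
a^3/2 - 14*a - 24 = (a/2 + 1)*(a - 6)*(a + 4)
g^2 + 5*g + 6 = (g + 2)*(g + 3)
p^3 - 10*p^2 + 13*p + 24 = (p - 8)*(p - 3)*(p + 1)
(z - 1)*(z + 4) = z^2 + 3*z - 4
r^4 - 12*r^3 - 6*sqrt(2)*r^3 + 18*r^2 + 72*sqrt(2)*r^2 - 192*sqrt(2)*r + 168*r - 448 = (r - 8)*(r - 4)*(r - 7*sqrt(2))*(r + sqrt(2))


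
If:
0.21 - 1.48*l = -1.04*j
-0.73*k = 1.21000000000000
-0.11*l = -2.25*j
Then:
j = 0.01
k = -1.66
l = 0.15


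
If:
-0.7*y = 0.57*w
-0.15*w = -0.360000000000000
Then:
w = 2.40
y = -1.95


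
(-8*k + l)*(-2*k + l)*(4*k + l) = 64*k^3 - 24*k^2*l - 6*k*l^2 + l^3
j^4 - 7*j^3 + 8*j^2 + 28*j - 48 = (j - 4)*(j - 3)*(j - 2)*(j + 2)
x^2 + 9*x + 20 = (x + 4)*(x + 5)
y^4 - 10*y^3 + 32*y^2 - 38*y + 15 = (y - 5)*(y - 3)*(y - 1)^2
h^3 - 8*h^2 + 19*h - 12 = (h - 4)*(h - 3)*(h - 1)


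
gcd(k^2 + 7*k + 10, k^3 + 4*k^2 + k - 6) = k + 2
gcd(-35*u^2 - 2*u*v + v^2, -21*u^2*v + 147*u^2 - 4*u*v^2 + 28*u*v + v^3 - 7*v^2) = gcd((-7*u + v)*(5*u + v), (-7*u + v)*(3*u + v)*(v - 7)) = 7*u - v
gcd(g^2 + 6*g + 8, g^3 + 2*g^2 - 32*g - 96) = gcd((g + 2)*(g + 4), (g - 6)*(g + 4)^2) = g + 4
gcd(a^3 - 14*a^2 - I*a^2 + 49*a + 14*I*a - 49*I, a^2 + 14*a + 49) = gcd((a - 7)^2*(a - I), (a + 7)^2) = 1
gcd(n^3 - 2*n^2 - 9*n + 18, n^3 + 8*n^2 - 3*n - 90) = n - 3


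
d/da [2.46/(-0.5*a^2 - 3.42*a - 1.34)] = (2.46*a + 8.4132)/(0.5*a^2 + 3.42*a + 1.34)^2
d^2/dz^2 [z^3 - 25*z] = 6*z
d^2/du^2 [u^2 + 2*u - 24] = 2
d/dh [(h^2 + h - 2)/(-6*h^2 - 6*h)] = (-2*h - 1)/(3*h^2*(h^2 + 2*h + 1))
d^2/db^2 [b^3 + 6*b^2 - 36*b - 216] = 6*b + 12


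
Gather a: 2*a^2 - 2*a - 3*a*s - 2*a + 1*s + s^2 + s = 2*a^2 + a*(-3*s - 4) + s^2 + 2*s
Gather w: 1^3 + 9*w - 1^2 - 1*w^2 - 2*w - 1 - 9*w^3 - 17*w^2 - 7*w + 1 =-9*w^3 - 18*w^2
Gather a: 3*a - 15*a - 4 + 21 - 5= 12 - 12*a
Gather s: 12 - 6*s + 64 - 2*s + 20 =96 - 8*s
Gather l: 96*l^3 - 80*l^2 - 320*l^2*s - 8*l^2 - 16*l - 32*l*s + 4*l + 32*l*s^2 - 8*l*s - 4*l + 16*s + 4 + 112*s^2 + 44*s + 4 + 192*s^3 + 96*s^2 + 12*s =96*l^3 + l^2*(-320*s - 88) + l*(32*s^2 - 40*s - 16) + 192*s^3 + 208*s^2 + 72*s + 8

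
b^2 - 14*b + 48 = (b - 8)*(b - 6)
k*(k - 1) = k^2 - k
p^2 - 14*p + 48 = (p - 8)*(p - 6)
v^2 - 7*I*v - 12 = (v - 4*I)*(v - 3*I)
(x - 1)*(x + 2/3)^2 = x^3 + x^2/3 - 8*x/9 - 4/9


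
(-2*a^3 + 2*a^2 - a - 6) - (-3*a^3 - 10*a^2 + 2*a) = a^3 + 12*a^2 - 3*a - 6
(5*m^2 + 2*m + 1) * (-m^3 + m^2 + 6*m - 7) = -5*m^5 + 3*m^4 + 31*m^3 - 22*m^2 - 8*m - 7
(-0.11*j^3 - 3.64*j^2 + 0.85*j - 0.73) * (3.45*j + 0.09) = -0.3795*j^4 - 12.5679*j^3 + 2.6049*j^2 - 2.442*j - 0.0657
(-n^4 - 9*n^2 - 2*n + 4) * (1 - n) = n^5 - n^4 + 9*n^3 - 7*n^2 - 6*n + 4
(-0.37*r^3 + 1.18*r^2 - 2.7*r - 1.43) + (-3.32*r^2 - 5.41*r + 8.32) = -0.37*r^3 - 2.14*r^2 - 8.11*r + 6.89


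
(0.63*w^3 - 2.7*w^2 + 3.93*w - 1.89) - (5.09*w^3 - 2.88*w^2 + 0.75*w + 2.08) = -4.46*w^3 + 0.18*w^2 + 3.18*w - 3.97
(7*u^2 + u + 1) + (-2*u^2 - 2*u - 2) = 5*u^2 - u - 1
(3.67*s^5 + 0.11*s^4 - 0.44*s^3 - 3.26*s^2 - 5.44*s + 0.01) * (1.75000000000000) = 6.4225*s^5 + 0.1925*s^4 - 0.77*s^3 - 5.705*s^2 - 9.52*s + 0.0175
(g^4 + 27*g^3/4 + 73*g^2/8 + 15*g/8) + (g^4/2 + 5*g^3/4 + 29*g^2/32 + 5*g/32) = 3*g^4/2 + 8*g^3 + 321*g^2/32 + 65*g/32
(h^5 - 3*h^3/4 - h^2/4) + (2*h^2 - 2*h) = h^5 - 3*h^3/4 + 7*h^2/4 - 2*h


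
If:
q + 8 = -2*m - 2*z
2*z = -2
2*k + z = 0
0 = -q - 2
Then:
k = 1/2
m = -2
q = -2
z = -1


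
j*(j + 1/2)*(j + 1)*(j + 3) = j^4 + 9*j^3/2 + 5*j^2 + 3*j/2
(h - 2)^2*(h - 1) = h^3 - 5*h^2 + 8*h - 4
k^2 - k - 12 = (k - 4)*(k + 3)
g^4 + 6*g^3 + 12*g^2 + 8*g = g*(g + 2)^3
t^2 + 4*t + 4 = (t + 2)^2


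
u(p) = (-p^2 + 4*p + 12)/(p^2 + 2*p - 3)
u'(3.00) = -1.00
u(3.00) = 1.25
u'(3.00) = -1.00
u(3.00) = 1.25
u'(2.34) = -2.17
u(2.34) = 2.22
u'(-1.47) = -1.58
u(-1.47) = -1.05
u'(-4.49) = -1.14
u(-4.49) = -3.19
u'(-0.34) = -2.41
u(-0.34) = -2.95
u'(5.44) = -0.22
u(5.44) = 0.11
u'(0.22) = -6.38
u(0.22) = -5.11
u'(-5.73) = -0.38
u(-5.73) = -2.38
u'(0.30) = -7.86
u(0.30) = -5.68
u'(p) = (4 - 2*p)/(p^2 + 2*p - 3) + (-2*p - 2)*(-p^2 + 4*p + 12)/(p^2 + 2*p - 3)^2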